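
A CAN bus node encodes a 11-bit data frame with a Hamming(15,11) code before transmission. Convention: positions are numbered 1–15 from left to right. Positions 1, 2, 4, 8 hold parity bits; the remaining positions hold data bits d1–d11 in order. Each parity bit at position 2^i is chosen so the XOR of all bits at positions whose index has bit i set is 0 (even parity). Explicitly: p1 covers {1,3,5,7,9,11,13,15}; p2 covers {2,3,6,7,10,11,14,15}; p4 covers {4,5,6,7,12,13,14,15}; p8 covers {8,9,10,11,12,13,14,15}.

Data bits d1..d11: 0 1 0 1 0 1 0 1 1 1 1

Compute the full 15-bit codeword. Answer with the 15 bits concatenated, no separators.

Place data at non-parity positions: p1 p2 0 p4 1 0 1 p8 0 1 0 1 1 1 1
p1 (pos 1,3,5,7,9,11,13,15): XOR of data positions = 0⊕1⊕1⊕0⊕0⊕1⊕1 = 0
p2 (pos 2,3,6,7,10,11,14,15): XOR of data positions = 0⊕0⊕1⊕1⊕0⊕1⊕1 = 0
p4 (pos 4,5,6,7,12,13,14,15): XOR of data positions = 1⊕0⊕1⊕1⊕1⊕1⊕1 = 0
p8 (pos 8,9,10,11,12,13,14,15): XOR of data positions = 0⊕1⊕0⊕1⊕1⊕1⊕1 = 1
Codeword: 000010110101111

000010110101111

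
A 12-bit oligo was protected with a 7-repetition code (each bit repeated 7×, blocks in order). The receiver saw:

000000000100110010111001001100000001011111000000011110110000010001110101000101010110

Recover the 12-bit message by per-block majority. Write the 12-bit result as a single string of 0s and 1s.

Block 1 (0000000): 0 ones → 0
Block 2 (0010011): 3 ones → 0
Block 3 (0010111): 4 ones → 1
Block 4 (0010011): 3 ones → 0
Block 5 (0000000): 0 ones → 0
Block 6 (1011111): 6 ones → 1
Block 7 (0000000): 0 ones → 0
Block 8 (1111011): 6 ones → 1
Block 9 (0000010): 1 one → 0
Block 10 (0011101): 4 ones → 1
Block 11 (0100010): 2 ones → 0
Block 12 (1010110): 4 ones → 1

001001010101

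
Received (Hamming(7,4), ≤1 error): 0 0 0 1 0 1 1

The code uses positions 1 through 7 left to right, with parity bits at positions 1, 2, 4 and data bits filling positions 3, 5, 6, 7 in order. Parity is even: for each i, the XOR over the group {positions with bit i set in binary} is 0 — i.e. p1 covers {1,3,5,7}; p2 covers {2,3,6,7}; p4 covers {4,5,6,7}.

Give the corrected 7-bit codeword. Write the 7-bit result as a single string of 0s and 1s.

0001111

s1 (pos 1,3,5,7): 0⊕0⊕0⊕1 = 1
s2 (pos 2,3,6,7): 0⊕0⊕1⊕1 = 0
s4 (pos 4,5,6,7): 1⊕0⊕1⊕1 = 1
Syndrome s4…s1 = 101 → error at position 5.
Flip position 5: 0001011 → 0001111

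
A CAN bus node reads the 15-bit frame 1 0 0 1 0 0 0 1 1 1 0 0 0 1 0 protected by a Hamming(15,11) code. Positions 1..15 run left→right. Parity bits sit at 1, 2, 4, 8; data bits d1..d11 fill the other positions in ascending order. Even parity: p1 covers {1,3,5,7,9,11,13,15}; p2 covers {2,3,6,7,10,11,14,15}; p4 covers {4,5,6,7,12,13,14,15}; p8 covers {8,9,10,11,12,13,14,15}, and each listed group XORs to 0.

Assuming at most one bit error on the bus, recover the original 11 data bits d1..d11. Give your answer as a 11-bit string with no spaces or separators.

00001100010

s1 (pos 1,3,5,7,9,11,13,15): 1⊕0⊕0⊕0⊕1⊕0⊕0⊕0 = 0
s2 (pos 2,3,6,7,10,11,14,15): 0⊕0⊕0⊕0⊕1⊕0⊕1⊕0 = 0
s4 (pos 4,5,6,7,12,13,14,15): 1⊕0⊕0⊕0⊕0⊕0⊕1⊕0 = 0
s8 (pos 8,9,10,11,12,13,14,15): 1⊕1⊕1⊕0⊕0⊕0⊕1⊕0 = 0
Syndrome s8…s1 = 0000 → no error.
Read data bits from positions 3,5,6,7,9,10,11,12,13,14,15: 00001100010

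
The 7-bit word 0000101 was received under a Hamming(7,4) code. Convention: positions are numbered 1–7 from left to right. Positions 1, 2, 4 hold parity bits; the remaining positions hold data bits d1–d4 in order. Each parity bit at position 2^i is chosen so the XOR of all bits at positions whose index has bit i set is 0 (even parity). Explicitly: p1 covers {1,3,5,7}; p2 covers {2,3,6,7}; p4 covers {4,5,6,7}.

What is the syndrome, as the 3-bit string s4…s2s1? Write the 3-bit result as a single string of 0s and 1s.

010

s1 (pos 1,3,5,7): 0⊕0⊕1⊕1 = 0
s2 (pos 2,3,6,7): 0⊕0⊕0⊕1 = 1
s4 (pos 4,5,6,7): 0⊕1⊕0⊕1 = 0
Syndrome s4…s1 = 010 → error at position 2.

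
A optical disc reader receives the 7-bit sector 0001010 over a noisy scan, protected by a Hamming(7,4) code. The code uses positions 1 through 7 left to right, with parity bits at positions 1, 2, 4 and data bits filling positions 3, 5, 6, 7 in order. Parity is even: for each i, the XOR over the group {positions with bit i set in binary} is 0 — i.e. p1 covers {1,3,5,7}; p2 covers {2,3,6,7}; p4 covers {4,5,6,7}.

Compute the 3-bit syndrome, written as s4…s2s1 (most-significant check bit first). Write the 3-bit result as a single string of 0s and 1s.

s1 (pos 1,3,5,7): 0⊕0⊕0⊕0 = 0
s2 (pos 2,3,6,7): 0⊕0⊕1⊕0 = 1
s4 (pos 4,5,6,7): 1⊕0⊕1⊕0 = 0
Syndrome s4…s1 = 010 → error at position 2.

010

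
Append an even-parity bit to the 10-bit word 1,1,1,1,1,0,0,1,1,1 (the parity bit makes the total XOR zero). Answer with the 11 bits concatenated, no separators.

XOR of the 10 data bits: 1⊕1⊕1⊕1⊕1⊕0⊕0⊕1⊕1⊕1 = 0
Parity bit = 0 (so all 11 bits XOR to 0).

11111001110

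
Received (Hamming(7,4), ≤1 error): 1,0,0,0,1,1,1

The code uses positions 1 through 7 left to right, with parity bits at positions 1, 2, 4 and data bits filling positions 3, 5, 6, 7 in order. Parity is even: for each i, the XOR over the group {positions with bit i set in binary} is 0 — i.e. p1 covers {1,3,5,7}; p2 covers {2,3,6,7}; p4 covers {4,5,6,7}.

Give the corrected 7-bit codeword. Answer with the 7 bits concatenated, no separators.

1000011

s1 (pos 1,3,5,7): 1⊕0⊕1⊕1 = 1
s2 (pos 2,3,6,7): 0⊕0⊕1⊕1 = 0
s4 (pos 4,5,6,7): 0⊕1⊕1⊕1 = 1
Syndrome s4…s1 = 101 → error at position 5.
Flip position 5: 1000111 → 1000011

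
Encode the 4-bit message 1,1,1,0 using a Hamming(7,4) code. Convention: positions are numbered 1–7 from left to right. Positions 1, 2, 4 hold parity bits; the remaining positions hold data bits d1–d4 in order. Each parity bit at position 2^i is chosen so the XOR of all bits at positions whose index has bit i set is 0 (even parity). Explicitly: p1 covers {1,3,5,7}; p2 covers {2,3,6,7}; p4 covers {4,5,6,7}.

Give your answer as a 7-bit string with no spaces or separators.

0010110

Place data at non-parity positions: p1 p2 1 p4 1 1 0
p1 (pos 1,3,5,7): XOR of data positions = 1⊕1⊕0 = 0
p2 (pos 2,3,6,7): XOR of data positions = 1⊕1⊕0 = 0
p4 (pos 4,5,6,7): XOR of data positions = 1⊕1⊕0 = 0
Codeword: 0010110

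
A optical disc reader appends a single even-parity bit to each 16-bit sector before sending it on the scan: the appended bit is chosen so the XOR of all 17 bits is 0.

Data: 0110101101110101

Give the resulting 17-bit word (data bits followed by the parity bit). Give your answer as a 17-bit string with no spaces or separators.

01101011011101010

XOR of the 16 data bits: 0⊕1⊕1⊕0⊕1⊕0⊕1⊕1⊕0⊕1⊕1⊕1⊕0⊕1⊕0⊕1 = 0
Parity bit = 0 (so all 17 bits XOR to 0).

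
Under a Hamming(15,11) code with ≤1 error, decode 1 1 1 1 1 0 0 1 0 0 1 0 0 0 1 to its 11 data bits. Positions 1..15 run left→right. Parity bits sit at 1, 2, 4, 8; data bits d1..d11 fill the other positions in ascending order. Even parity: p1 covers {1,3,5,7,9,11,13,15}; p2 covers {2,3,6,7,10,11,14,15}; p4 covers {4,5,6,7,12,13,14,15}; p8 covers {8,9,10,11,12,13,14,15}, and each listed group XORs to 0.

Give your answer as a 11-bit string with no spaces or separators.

s1 (pos 1,3,5,7,9,11,13,15): 1⊕1⊕1⊕0⊕0⊕1⊕0⊕1 = 1
s2 (pos 2,3,6,7,10,11,14,15): 1⊕1⊕0⊕0⊕0⊕1⊕0⊕1 = 0
s4 (pos 4,5,6,7,12,13,14,15): 1⊕1⊕0⊕0⊕0⊕0⊕0⊕1 = 1
s8 (pos 8,9,10,11,12,13,14,15): 1⊕0⊕0⊕1⊕0⊕0⊕0⊕1 = 1
Syndrome s8…s1 = 1101 → error at position 13.
Flip position 13: 111110010010001 → 111110010010101
Read data bits from positions 3,5,6,7,9,10,11,12,13,14,15: 11000010101

11000010101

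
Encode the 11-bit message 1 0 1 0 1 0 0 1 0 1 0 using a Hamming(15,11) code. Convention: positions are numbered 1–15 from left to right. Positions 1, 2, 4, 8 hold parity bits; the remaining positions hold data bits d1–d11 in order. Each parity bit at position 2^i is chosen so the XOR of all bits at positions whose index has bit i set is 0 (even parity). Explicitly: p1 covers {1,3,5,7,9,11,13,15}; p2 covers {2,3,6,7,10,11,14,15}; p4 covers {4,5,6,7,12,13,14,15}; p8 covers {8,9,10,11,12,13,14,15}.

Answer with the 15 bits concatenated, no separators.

Place data at non-parity positions: p1 p2 1 p4 0 1 0 p8 1 0 0 1 0 1 0
p1 (pos 1,3,5,7,9,11,13,15): XOR of data positions = 1⊕0⊕0⊕1⊕0⊕0⊕0 = 0
p2 (pos 2,3,6,7,10,11,14,15): XOR of data positions = 1⊕1⊕0⊕0⊕0⊕1⊕0 = 1
p4 (pos 4,5,6,7,12,13,14,15): XOR of data positions = 0⊕1⊕0⊕1⊕0⊕1⊕0 = 1
p8 (pos 8,9,10,11,12,13,14,15): XOR of data positions = 1⊕0⊕0⊕1⊕0⊕1⊕0 = 1
Codeword: 011101011001010

011101011001010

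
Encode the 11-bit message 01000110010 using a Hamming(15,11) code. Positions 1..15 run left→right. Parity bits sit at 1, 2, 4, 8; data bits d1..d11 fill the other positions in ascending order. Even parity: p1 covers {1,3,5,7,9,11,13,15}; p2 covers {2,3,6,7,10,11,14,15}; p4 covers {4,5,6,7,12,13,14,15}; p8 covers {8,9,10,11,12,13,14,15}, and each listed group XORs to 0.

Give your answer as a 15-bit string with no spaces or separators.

Place data at non-parity positions: p1 p2 0 p4 1 0 0 p8 0 1 1 0 0 1 0
p1 (pos 1,3,5,7,9,11,13,15): XOR of data positions = 0⊕1⊕0⊕0⊕1⊕0⊕0 = 0
p2 (pos 2,3,6,7,10,11,14,15): XOR of data positions = 0⊕0⊕0⊕1⊕1⊕1⊕0 = 1
p4 (pos 4,5,6,7,12,13,14,15): XOR of data positions = 1⊕0⊕0⊕0⊕0⊕1⊕0 = 0
p8 (pos 8,9,10,11,12,13,14,15): XOR of data positions = 0⊕1⊕1⊕0⊕0⊕1⊕0 = 1
Codeword: 010010010110010

010010010110010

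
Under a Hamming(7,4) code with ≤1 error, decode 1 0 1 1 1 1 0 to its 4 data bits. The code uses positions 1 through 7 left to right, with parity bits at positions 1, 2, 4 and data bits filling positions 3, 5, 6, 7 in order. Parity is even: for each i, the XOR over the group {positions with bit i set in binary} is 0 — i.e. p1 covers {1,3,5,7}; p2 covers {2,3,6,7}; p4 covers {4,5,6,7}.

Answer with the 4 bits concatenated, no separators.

s1 (pos 1,3,5,7): 1⊕1⊕1⊕0 = 1
s2 (pos 2,3,6,7): 0⊕1⊕1⊕0 = 0
s4 (pos 4,5,6,7): 1⊕1⊕1⊕0 = 1
Syndrome s4…s1 = 101 → error at position 5.
Flip position 5: 1011110 → 1011010
Read data bits from positions 3,5,6,7: 1010

1010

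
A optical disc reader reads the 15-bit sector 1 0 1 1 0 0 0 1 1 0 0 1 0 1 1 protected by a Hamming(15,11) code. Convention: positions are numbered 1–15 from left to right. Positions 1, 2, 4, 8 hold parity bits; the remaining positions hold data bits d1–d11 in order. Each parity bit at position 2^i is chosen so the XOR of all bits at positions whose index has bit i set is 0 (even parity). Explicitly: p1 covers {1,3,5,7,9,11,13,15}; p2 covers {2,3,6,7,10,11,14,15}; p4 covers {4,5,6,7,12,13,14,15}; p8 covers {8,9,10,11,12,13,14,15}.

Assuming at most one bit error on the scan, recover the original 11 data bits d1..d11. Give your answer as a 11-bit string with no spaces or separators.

10001101011

s1 (pos 1,3,5,7,9,11,13,15): 1⊕1⊕0⊕0⊕1⊕0⊕0⊕1 = 0
s2 (pos 2,3,6,7,10,11,14,15): 0⊕1⊕0⊕0⊕0⊕0⊕1⊕1 = 1
s4 (pos 4,5,6,7,12,13,14,15): 1⊕0⊕0⊕0⊕1⊕0⊕1⊕1 = 0
s8 (pos 8,9,10,11,12,13,14,15): 1⊕1⊕0⊕0⊕1⊕0⊕1⊕1 = 1
Syndrome s8…s1 = 1010 → error at position 10.
Flip position 10: 101100011001011 → 101100011101011
Read data bits from positions 3,5,6,7,9,10,11,12,13,14,15: 10001101011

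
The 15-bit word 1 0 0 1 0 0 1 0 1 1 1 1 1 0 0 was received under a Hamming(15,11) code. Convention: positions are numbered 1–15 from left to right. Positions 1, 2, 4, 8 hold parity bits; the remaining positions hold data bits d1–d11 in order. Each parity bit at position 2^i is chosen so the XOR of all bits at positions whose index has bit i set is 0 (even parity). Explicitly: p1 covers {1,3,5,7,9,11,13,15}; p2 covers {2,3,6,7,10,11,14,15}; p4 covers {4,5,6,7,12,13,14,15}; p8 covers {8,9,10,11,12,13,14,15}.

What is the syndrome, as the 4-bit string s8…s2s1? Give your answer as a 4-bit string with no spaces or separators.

1011

s1 (pos 1,3,5,7,9,11,13,15): 1⊕0⊕0⊕1⊕1⊕1⊕1⊕0 = 1
s2 (pos 2,3,6,7,10,11,14,15): 0⊕0⊕0⊕1⊕1⊕1⊕0⊕0 = 1
s4 (pos 4,5,6,7,12,13,14,15): 1⊕0⊕0⊕1⊕1⊕1⊕0⊕0 = 0
s8 (pos 8,9,10,11,12,13,14,15): 0⊕1⊕1⊕1⊕1⊕1⊕0⊕0 = 1
Syndrome s8…s1 = 1011 → error at position 11.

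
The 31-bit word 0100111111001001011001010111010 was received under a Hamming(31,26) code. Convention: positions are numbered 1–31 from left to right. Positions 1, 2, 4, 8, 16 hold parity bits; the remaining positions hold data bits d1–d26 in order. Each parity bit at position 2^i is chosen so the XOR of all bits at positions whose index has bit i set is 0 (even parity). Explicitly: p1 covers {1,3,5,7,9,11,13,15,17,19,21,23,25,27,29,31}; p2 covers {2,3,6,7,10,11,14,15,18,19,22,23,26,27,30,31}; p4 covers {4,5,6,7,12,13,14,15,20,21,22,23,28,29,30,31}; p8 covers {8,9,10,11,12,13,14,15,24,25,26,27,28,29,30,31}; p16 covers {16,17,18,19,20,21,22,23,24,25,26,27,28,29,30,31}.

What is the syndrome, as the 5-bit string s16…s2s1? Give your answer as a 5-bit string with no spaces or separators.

11100

s1 (pos 1,3,5,7,9,11,13,15,17,19,21,23,25,27,29,31): 0⊕0⊕1⊕1⊕1⊕0⊕1⊕0⊕0⊕1⊕0⊕0⊕0⊕1⊕0⊕0 = 0
s2 (pos 2,3,6,7,10,11,14,15,18,19,22,23,26,27,30,31): 1⊕0⊕1⊕1⊕1⊕0⊕0⊕0⊕1⊕1⊕1⊕0⊕1⊕1⊕1⊕0 = 0
s4 (pos 4,5,6,7,12,13,14,15,20,21,22,23,28,29,30,31): 0⊕1⊕1⊕1⊕0⊕1⊕0⊕0⊕0⊕0⊕1⊕0⊕1⊕0⊕1⊕0 = 1
s8 (pos 8,9,10,11,12,13,14,15,24,25,26,27,28,29,30,31): 1⊕1⊕1⊕0⊕0⊕1⊕0⊕0⊕1⊕0⊕1⊕1⊕1⊕0⊕1⊕0 = 1
s16 (pos 16,17,18,19,20,21,22,23,24,25,26,27,28,29,30,31): 1⊕0⊕1⊕1⊕0⊕0⊕1⊕0⊕1⊕0⊕1⊕1⊕1⊕0⊕1⊕0 = 1
Syndrome s16…s1 = 11100 → error at position 28.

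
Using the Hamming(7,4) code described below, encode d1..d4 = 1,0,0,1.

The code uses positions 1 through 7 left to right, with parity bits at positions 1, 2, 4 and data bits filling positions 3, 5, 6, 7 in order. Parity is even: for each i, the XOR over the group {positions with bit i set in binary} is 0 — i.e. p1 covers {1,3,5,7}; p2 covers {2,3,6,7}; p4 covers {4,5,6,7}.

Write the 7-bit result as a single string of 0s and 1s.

Place data at non-parity positions: p1 p2 1 p4 0 0 1
p1 (pos 1,3,5,7): XOR of data positions = 1⊕0⊕1 = 0
p2 (pos 2,3,6,7): XOR of data positions = 1⊕0⊕1 = 0
p4 (pos 4,5,6,7): XOR of data positions = 0⊕0⊕1 = 1
Codeword: 0011001

0011001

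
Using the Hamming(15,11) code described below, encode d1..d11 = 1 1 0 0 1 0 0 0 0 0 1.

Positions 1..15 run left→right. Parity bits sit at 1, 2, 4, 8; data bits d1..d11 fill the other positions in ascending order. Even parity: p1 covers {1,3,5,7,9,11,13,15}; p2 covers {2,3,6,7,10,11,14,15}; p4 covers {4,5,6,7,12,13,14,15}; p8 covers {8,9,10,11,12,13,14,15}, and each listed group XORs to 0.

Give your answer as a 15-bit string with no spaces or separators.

001010001000001

Place data at non-parity positions: p1 p2 1 p4 1 0 0 p8 1 0 0 0 0 0 1
p1 (pos 1,3,5,7,9,11,13,15): XOR of data positions = 1⊕1⊕0⊕1⊕0⊕0⊕1 = 0
p2 (pos 2,3,6,7,10,11,14,15): XOR of data positions = 1⊕0⊕0⊕0⊕0⊕0⊕1 = 0
p4 (pos 4,5,6,7,12,13,14,15): XOR of data positions = 1⊕0⊕0⊕0⊕0⊕0⊕1 = 0
p8 (pos 8,9,10,11,12,13,14,15): XOR of data positions = 1⊕0⊕0⊕0⊕0⊕0⊕1 = 0
Codeword: 001010001000001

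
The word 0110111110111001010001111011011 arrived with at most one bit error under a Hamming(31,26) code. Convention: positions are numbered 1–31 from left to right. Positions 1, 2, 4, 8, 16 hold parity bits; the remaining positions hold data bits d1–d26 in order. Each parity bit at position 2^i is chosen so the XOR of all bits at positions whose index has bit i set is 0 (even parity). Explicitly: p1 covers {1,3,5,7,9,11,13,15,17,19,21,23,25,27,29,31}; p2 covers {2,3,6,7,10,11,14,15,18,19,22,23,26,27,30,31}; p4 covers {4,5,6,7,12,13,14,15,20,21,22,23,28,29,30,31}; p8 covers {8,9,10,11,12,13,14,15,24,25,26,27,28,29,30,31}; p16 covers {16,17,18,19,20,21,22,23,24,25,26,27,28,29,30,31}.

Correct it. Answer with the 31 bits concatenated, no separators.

0110111111111001010001111011011

s1 (pos 1,3,5,7,9,11,13,15,17,19,21,23,25,27,29,31): 0⊕1⊕1⊕1⊕1⊕1⊕1⊕0⊕0⊕0⊕0⊕1⊕1⊕1⊕0⊕1 = 0
s2 (pos 2,3,6,7,10,11,14,15,18,19,22,23,26,27,30,31): 1⊕1⊕1⊕1⊕0⊕1⊕0⊕0⊕1⊕0⊕1⊕1⊕0⊕1⊕1⊕1 = 1
s4 (pos 4,5,6,7,12,13,14,15,20,21,22,23,28,29,30,31): 0⊕1⊕1⊕1⊕1⊕1⊕0⊕0⊕0⊕0⊕1⊕1⊕1⊕0⊕1⊕1 = 0
s8 (pos 8,9,10,11,12,13,14,15,24,25,26,27,28,29,30,31): 1⊕1⊕0⊕1⊕1⊕1⊕0⊕0⊕1⊕1⊕0⊕1⊕1⊕0⊕1⊕1 = 1
s16 (pos 16,17,18,19,20,21,22,23,24,25,26,27,28,29,30,31): 1⊕0⊕1⊕0⊕0⊕0⊕1⊕1⊕1⊕1⊕0⊕1⊕1⊕0⊕1⊕1 = 0
Syndrome s16…s1 = 01010 → error at position 10.
Flip position 10: 0110111110111001010001111011011 → 0110111111111001010001111011011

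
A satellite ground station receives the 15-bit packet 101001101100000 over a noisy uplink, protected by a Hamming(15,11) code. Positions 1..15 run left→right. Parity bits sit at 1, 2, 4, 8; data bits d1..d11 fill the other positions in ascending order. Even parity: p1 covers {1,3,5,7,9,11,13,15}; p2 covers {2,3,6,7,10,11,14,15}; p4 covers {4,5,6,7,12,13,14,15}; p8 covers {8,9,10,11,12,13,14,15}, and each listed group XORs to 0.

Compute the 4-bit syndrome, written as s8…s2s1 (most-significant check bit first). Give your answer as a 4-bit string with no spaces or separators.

0000

s1 (pos 1,3,5,7,9,11,13,15): 1⊕1⊕0⊕1⊕1⊕0⊕0⊕0 = 0
s2 (pos 2,3,6,7,10,11,14,15): 0⊕1⊕1⊕1⊕1⊕0⊕0⊕0 = 0
s4 (pos 4,5,6,7,12,13,14,15): 0⊕0⊕1⊕1⊕0⊕0⊕0⊕0 = 0
s8 (pos 8,9,10,11,12,13,14,15): 0⊕1⊕1⊕0⊕0⊕0⊕0⊕0 = 0
Syndrome s8…s1 = 0000 → no error.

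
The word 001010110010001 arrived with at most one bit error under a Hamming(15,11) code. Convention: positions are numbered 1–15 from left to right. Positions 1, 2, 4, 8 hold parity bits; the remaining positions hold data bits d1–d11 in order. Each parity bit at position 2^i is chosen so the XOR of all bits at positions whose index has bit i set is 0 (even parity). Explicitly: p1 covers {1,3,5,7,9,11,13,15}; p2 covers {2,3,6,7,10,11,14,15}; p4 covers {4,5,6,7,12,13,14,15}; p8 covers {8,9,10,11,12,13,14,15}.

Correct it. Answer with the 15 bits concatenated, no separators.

001010110010101

s1 (pos 1,3,5,7,9,11,13,15): 0⊕1⊕1⊕1⊕0⊕1⊕0⊕1 = 1
s2 (pos 2,3,6,7,10,11,14,15): 0⊕1⊕0⊕1⊕0⊕1⊕0⊕1 = 0
s4 (pos 4,5,6,7,12,13,14,15): 0⊕1⊕0⊕1⊕0⊕0⊕0⊕1 = 1
s8 (pos 8,9,10,11,12,13,14,15): 1⊕0⊕0⊕1⊕0⊕0⊕0⊕1 = 1
Syndrome s8…s1 = 1101 → error at position 13.
Flip position 13: 001010110010001 → 001010110010101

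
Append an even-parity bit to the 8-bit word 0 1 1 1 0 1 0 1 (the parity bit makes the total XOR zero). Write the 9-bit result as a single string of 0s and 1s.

011101011

XOR of the 8 data bits: 0⊕1⊕1⊕1⊕0⊕1⊕0⊕1 = 1
Parity bit = 1 (so all 9 bits XOR to 0).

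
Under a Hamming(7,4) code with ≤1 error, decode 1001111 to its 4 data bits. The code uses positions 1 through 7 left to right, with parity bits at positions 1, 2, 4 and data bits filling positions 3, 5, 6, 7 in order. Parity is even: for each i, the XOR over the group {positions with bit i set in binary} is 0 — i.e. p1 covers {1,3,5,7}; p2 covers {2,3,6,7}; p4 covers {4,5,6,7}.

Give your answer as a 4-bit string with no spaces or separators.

0111

s1 (pos 1,3,5,7): 1⊕0⊕1⊕1 = 1
s2 (pos 2,3,6,7): 0⊕0⊕1⊕1 = 0
s4 (pos 4,5,6,7): 1⊕1⊕1⊕1 = 0
Syndrome s4…s1 = 001 → error at position 1.
Flip position 1: 1001111 → 0001111
Read data bits from positions 3,5,6,7: 0111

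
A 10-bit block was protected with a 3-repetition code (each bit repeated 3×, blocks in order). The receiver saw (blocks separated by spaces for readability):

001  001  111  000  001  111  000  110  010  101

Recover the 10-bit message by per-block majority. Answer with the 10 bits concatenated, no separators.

0010010101

Block 1 (001): 1 one → 0
Block 2 (001): 1 one → 0
Block 3 (111): 3 ones → 1
Block 4 (000): 0 ones → 0
Block 5 (001): 1 one → 0
Block 6 (111): 3 ones → 1
Block 7 (000): 0 ones → 0
Block 8 (110): 2 ones → 1
Block 9 (010): 1 one → 0
Block 10 (101): 2 ones → 1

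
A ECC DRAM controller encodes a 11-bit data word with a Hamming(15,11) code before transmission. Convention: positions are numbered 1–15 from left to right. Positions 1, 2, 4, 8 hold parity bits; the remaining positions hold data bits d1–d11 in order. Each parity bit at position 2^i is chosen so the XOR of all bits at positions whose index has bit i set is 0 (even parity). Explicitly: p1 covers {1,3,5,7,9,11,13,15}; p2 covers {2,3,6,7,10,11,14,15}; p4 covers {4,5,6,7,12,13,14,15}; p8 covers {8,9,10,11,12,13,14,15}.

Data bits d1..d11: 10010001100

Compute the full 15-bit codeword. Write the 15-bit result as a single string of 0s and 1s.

101100100001100

Place data at non-parity positions: p1 p2 1 p4 0 0 1 p8 0 0 0 1 1 0 0
p1 (pos 1,3,5,7,9,11,13,15): XOR of data positions = 1⊕0⊕1⊕0⊕0⊕1⊕0 = 1
p2 (pos 2,3,6,7,10,11,14,15): XOR of data positions = 1⊕0⊕1⊕0⊕0⊕0⊕0 = 0
p4 (pos 4,5,6,7,12,13,14,15): XOR of data positions = 0⊕0⊕1⊕1⊕1⊕0⊕0 = 1
p8 (pos 8,9,10,11,12,13,14,15): XOR of data positions = 0⊕0⊕0⊕1⊕1⊕0⊕0 = 0
Codeword: 101100100001100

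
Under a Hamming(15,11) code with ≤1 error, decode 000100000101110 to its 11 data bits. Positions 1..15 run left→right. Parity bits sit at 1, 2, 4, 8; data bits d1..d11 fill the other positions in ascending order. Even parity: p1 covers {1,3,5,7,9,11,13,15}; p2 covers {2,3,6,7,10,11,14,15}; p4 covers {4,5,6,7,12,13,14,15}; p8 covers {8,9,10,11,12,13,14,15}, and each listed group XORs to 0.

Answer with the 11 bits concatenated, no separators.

00000101110

s1 (pos 1,3,5,7,9,11,13,15): 0⊕0⊕0⊕0⊕0⊕0⊕1⊕0 = 1
s2 (pos 2,3,6,7,10,11,14,15): 0⊕0⊕0⊕0⊕1⊕0⊕1⊕0 = 0
s4 (pos 4,5,6,7,12,13,14,15): 1⊕0⊕0⊕0⊕1⊕1⊕1⊕0 = 0
s8 (pos 8,9,10,11,12,13,14,15): 0⊕0⊕1⊕0⊕1⊕1⊕1⊕0 = 0
Syndrome s8…s1 = 0001 → error at position 1.
Flip position 1: 000100000101110 → 100100000101110
Read data bits from positions 3,5,6,7,9,10,11,12,13,14,15: 00000101110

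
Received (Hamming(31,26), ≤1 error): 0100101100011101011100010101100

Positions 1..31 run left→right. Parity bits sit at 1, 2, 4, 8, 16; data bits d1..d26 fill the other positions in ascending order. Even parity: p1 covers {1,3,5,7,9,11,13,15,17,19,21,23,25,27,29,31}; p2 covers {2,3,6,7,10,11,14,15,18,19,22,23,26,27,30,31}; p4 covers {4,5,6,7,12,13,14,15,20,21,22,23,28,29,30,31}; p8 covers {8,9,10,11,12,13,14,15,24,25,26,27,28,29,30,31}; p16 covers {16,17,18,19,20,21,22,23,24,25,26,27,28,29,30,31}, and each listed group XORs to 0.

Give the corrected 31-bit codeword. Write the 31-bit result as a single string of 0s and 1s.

1100101100011101011100010101100

s1 (pos 1,3,5,7,9,11,13,15,17,19,21,23,25,27,29,31): 0⊕0⊕1⊕1⊕0⊕0⊕1⊕0⊕0⊕1⊕0⊕0⊕0⊕0⊕1⊕0 = 1
s2 (pos 2,3,6,7,10,11,14,15,18,19,22,23,26,27,30,31): 1⊕0⊕0⊕1⊕0⊕0⊕1⊕0⊕1⊕1⊕0⊕0⊕1⊕0⊕0⊕0 = 0
s4 (pos 4,5,6,7,12,13,14,15,20,21,22,23,28,29,30,31): 0⊕1⊕0⊕1⊕1⊕1⊕1⊕0⊕1⊕0⊕0⊕0⊕1⊕1⊕0⊕0 = 0
s8 (pos 8,9,10,11,12,13,14,15,24,25,26,27,28,29,30,31): 1⊕0⊕0⊕0⊕1⊕1⊕1⊕0⊕1⊕0⊕1⊕0⊕1⊕1⊕0⊕0 = 0
s16 (pos 16,17,18,19,20,21,22,23,24,25,26,27,28,29,30,31): 1⊕0⊕1⊕1⊕1⊕0⊕0⊕0⊕1⊕0⊕1⊕0⊕1⊕1⊕0⊕0 = 0
Syndrome s16…s1 = 00001 → error at position 1.
Flip position 1: 0100101100011101011100010101100 → 1100101100011101011100010101100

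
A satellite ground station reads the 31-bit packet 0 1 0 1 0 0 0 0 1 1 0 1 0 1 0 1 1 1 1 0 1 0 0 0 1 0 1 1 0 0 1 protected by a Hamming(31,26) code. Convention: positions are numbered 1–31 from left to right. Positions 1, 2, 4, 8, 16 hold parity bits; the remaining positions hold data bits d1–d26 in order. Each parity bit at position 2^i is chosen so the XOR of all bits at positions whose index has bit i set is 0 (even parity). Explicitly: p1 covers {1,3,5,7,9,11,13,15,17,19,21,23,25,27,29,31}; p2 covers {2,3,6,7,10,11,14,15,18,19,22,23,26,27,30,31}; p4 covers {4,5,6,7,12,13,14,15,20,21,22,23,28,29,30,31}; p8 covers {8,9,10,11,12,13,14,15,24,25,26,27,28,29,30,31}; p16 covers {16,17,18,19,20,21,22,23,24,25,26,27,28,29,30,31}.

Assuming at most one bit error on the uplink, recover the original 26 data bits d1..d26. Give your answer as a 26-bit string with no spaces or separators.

00001101010110010001011001

s1 (pos 1,3,5,7,9,11,13,15,17,19,21,23,25,27,29,31): 0⊕0⊕0⊕0⊕1⊕0⊕0⊕0⊕1⊕1⊕1⊕0⊕1⊕1⊕0⊕1 = 1
s2 (pos 2,3,6,7,10,11,14,15,18,19,22,23,26,27,30,31): 1⊕0⊕0⊕0⊕1⊕0⊕1⊕0⊕1⊕1⊕0⊕0⊕0⊕1⊕0⊕1 = 1
s4 (pos 4,5,6,7,12,13,14,15,20,21,22,23,28,29,30,31): 1⊕0⊕0⊕0⊕1⊕0⊕1⊕0⊕0⊕1⊕0⊕0⊕1⊕0⊕0⊕1 = 0
s8 (pos 8,9,10,11,12,13,14,15,24,25,26,27,28,29,30,31): 0⊕1⊕1⊕0⊕1⊕0⊕1⊕0⊕0⊕1⊕0⊕1⊕1⊕0⊕0⊕1 = 0
s16 (pos 16,17,18,19,20,21,22,23,24,25,26,27,28,29,30,31): 1⊕1⊕1⊕1⊕0⊕1⊕0⊕0⊕0⊕1⊕0⊕1⊕1⊕0⊕0⊕1 = 1
Syndrome s16…s1 = 10011 → error at position 19.
Flip position 19: 0101000011010101111010001011001 → 0101000011010101110010001011001
Read data bits from positions 3,5,6,7,9,10,11,12,13,14,15,17,18,19,20,21,22,23,24,25,26,27,28,29,30,31: 00001101010110010001011001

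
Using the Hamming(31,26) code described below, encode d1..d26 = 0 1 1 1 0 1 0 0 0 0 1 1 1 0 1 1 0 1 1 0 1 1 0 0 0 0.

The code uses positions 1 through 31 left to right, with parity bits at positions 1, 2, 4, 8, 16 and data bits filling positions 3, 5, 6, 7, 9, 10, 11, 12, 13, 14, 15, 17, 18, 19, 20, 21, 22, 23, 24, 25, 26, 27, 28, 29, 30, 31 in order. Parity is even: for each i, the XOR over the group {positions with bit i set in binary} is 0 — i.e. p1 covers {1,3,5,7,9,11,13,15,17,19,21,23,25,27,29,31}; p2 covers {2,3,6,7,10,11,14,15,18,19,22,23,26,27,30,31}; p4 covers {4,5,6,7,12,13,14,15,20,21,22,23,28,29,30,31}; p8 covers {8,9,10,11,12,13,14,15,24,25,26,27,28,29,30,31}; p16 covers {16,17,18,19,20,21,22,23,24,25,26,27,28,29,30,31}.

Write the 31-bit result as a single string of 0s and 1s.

1001111101000010110110110110000

Place data at non-parity positions: p1 p2 0 p4 1 1 1 p8 0 1 0 0 0 0 1 p16 1 1 0 1 1 0 1 1 0 1 1 0 0 0 0
p1 (pos 1,3,5,7,9,11,13,15,17,19,21,23,25,27,29,31): XOR of data positions = 0⊕1⊕1⊕0⊕0⊕0⊕1⊕1⊕0⊕1⊕1⊕0⊕1⊕0⊕0 = 1
p2 (pos 2,3,6,7,10,11,14,15,18,19,22,23,26,27,30,31): XOR of data positions = 0⊕1⊕1⊕1⊕0⊕0⊕1⊕1⊕0⊕0⊕1⊕1⊕1⊕0⊕0 = 0
p4 (pos 4,5,6,7,12,13,14,15,20,21,22,23,28,29,30,31): XOR of data positions = 1⊕1⊕1⊕0⊕0⊕0⊕1⊕1⊕1⊕0⊕1⊕0⊕0⊕0⊕0 = 1
p8 (pos 8,9,10,11,12,13,14,15,24,25,26,27,28,29,30,31): XOR of data positions = 0⊕1⊕0⊕0⊕0⊕0⊕1⊕1⊕0⊕1⊕1⊕0⊕0⊕0⊕0 = 1
p16 (pos 16,17,18,19,20,21,22,23,24,25,26,27,28,29,30,31): XOR of data positions = 1⊕1⊕0⊕1⊕1⊕0⊕1⊕1⊕0⊕1⊕1⊕0⊕0⊕0⊕0 = 0
Codeword: 1001111101000010110110110110000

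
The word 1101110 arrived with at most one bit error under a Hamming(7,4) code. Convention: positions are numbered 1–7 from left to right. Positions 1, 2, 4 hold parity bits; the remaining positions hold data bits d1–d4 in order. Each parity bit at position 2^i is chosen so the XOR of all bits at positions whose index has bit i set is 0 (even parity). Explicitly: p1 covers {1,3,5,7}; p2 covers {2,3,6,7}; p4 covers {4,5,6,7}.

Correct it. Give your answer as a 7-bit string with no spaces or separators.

1100110

s1 (pos 1,3,5,7): 1⊕0⊕1⊕0 = 0
s2 (pos 2,3,6,7): 1⊕0⊕1⊕0 = 0
s4 (pos 4,5,6,7): 1⊕1⊕1⊕0 = 1
Syndrome s4…s1 = 100 → error at position 4.
Flip position 4: 1101110 → 1100110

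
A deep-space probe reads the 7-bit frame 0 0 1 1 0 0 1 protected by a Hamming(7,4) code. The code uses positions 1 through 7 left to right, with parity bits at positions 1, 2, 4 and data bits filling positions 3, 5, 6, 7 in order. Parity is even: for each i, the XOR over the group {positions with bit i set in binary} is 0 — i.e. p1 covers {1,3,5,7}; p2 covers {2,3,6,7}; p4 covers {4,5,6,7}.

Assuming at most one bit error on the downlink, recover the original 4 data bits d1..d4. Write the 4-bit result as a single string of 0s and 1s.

1001

s1 (pos 1,3,5,7): 0⊕1⊕0⊕1 = 0
s2 (pos 2,3,6,7): 0⊕1⊕0⊕1 = 0
s4 (pos 4,5,6,7): 1⊕0⊕0⊕1 = 0
Syndrome s4…s1 = 000 → no error.
Read data bits from positions 3,5,6,7: 1001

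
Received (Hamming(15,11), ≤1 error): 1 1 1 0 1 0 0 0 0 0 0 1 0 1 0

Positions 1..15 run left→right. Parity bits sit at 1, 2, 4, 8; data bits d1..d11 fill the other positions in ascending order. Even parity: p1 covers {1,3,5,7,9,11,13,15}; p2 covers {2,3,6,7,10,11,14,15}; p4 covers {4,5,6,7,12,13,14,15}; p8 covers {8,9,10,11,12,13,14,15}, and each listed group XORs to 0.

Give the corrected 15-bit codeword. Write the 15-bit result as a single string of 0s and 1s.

s1 (pos 1,3,5,7,9,11,13,15): 1⊕1⊕1⊕0⊕0⊕0⊕0⊕0 = 1
s2 (pos 2,3,6,7,10,11,14,15): 1⊕1⊕0⊕0⊕0⊕0⊕1⊕0 = 1
s4 (pos 4,5,6,7,12,13,14,15): 0⊕1⊕0⊕0⊕1⊕0⊕1⊕0 = 1
s8 (pos 8,9,10,11,12,13,14,15): 0⊕0⊕0⊕0⊕1⊕0⊕1⊕0 = 0
Syndrome s8…s1 = 0111 → error at position 7.
Flip position 7: 111010000001010 → 111010100001010

111010100001010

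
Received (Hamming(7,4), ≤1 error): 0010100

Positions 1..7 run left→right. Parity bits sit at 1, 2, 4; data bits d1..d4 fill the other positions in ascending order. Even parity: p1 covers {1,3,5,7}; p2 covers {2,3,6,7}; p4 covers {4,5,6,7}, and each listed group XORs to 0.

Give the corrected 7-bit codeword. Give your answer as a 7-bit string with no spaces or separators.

s1 (pos 1,3,5,7): 0⊕1⊕1⊕0 = 0
s2 (pos 2,3,6,7): 0⊕1⊕0⊕0 = 1
s4 (pos 4,5,6,7): 0⊕1⊕0⊕0 = 1
Syndrome s4…s1 = 110 → error at position 6.
Flip position 6: 0010100 → 0010110

0010110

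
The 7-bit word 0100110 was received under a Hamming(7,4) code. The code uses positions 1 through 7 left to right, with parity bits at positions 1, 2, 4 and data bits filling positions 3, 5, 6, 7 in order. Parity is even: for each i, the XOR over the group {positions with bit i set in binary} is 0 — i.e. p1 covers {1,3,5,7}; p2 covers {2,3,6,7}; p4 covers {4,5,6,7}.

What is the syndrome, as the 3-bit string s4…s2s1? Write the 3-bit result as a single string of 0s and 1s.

001

s1 (pos 1,3,5,7): 0⊕0⊕1⊕0 = 1
s2 (pos 2,3,6,7): 1⊕0⊕1⊕0 = 0
s4 (pos 4,5,6,7): 0⊕1⊕1⊕0 = 0
Syndrome s4…s1 = 001 → error at position 1.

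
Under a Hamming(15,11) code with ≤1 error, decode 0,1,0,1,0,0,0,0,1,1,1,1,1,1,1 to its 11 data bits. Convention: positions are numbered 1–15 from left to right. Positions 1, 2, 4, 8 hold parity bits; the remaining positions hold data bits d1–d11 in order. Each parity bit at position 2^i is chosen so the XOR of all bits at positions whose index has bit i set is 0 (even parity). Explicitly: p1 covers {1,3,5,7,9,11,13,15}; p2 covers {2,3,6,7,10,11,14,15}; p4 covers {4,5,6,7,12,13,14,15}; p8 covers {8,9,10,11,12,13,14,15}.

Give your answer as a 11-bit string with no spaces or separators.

00001111101

s1 (pos 1,3,5,7,9,11,13,15): 0⊕0⊕0⊕0⊕1⊕1⊕1⊕1 = 0
s2 (pos 2,3,6,7,10,11,14,15): 1⊕0⊕0⊕0⊕1⊕1⊕1⊕1 = 1
s4 (pos 4,5,6,7,12,13,14,15): 1⊕0⊕0⊕0⊕1⊕1⊕1⊕1 = 1
s8 (pos 8,9,10,11,12,13,14,15): 0⊕1⊕1⊕1⊕1⊕1⊕1⊕1 = 1
Syndrome s8…s1 = 1110 → error at position 14.
Flip position 14: 010100001111111 → 010100001111101
Read data bits from positions 3,5,6,7,9,10,11,12,13,14,15: 00001111101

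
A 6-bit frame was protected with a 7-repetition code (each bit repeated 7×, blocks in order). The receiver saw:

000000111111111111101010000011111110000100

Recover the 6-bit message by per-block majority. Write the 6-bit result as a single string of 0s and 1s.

Block 1 (0000001): 1 one → 0
Block 2 (1111111): 7 ones → 1
Block 3 (1111101): 6 ones → 1
Block 4 (0100000): 1 one → 0
Block 5 (1111111): 7 ones → 1
Block 6 (0000100): 1 one → 0

011010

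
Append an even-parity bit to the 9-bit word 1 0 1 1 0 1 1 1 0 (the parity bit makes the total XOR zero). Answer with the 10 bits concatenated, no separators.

1011011100

XOR of the 9 data bits: 1⊕0⊕1⊕1⊕0⊕1⊕1⊕1⊕0 = 0
Parity bit = 0 (so all 10 bits XOR to 0).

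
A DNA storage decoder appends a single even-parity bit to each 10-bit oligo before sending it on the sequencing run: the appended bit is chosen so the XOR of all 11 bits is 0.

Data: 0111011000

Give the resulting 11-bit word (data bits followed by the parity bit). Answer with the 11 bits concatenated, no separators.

XOR of the 10 data bits: 0⊕1⊕1⊕1⊕0⊕1⊕1⊕0⊕0⊕0 = 1
Parity bit = 1 (so all 11 bits XOR to 0).

01110110001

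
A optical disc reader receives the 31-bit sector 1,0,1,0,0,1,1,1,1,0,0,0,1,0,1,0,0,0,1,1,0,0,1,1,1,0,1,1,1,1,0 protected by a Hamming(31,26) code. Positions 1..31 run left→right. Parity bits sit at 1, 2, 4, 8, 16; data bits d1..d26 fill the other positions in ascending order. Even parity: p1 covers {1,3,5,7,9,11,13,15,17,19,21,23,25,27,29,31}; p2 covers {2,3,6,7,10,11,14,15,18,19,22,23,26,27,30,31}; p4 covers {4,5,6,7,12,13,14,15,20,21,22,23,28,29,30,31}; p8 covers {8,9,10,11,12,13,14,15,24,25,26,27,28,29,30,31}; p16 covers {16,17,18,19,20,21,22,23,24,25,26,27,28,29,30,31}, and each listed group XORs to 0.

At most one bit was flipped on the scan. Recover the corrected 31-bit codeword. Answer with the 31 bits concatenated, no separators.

s1 (pos 1,3,5,7,9,11,13,15,17,19,21,23,25,27,29,31): 1⊕1⊕0⊕1⊕1⊕0⊕1⊕1⊕0⊕1⊕0⊕1⊕1⊕1⊕1⊕0 = 1
s2 (pos 2,3,6,7,10,11,14,15,18,19,22,23,26,27,30,31): 0⊕1⊕1⊕1⊕0⊕0⊕0⊕1⊕0⊕1⊕0⊕1⊕0⊕1⊕1⊕0 = 0
s4 (pos 4,5,6,7,12,13,14,15,20,21,22,23,28,29,30,31): 0⊕0⊕1⊕1⊕0⊕1⊕0⊕1⊕1⊕0⊕0⊕1⊕1⊕1⊕1⊕0 = 1
s8 (pos 8,9,10,11,12,13,14,15,24,25,26,27,28,29,30,31): 1⊕1⊕0⊕0⊕0⊕1⊕0⊕1⊕1⊕1⊕0⊕1⊕1⊕1⊕1⊕0 = 0
s16 (pos 16,17,18,19,20,21,22,23,24,25,26,27,28,29,30,31): 0⊕0⊕0⊕1⊕1⊕0⊕0⊕1⊕1⊕1⊕0⊕1⊕1⊕1⊕1⊕0 = 1
Syndrome s16…s1 = 10101 → error at position 21.
Flip position 21: 1010011110001010001100111011110 → 1010011110001010001110111011110

1010011110001010001110111011110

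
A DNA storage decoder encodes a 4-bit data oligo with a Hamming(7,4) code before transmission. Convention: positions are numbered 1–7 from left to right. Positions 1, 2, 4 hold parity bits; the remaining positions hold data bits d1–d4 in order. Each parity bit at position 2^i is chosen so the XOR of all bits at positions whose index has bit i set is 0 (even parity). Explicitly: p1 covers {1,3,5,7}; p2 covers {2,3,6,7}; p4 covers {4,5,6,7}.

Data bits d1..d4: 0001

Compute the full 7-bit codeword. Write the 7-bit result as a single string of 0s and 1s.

Place data at non-parity positions: p1 p2 0 p4 0 0 1
p1 (pos 1,3,5,7): XOR of data positions = 0⊕0⊕1 = 1
p2 (pos 2,3,6,7): XOR of data positions = 0⊕0⊕1 = 1
p4 (pos 4,5,6,7): XOR of data positions = 0⊕0⊕1 = 1
Codeword: 1101001

1101001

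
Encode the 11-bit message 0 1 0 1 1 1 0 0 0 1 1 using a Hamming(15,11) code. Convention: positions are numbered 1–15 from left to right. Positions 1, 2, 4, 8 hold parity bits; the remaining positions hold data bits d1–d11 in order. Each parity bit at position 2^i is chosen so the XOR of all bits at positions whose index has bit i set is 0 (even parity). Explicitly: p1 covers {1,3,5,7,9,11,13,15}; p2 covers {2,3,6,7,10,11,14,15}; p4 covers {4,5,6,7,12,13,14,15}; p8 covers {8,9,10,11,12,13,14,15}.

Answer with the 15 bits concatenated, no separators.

Place data at non-parity positions: p1 p2 0 p4 1 0 1 p8 1 1 0 0 0 1 1
p1 (pos 1,3,5,7,9,11,13,15): XOR of data positions = 0⊕1⊕1⊕1⊕0⊕0⊕1 = 0
p2 (pos 2,3,6,7,10,11,14,15): XOR of data positions = 0⊕0⊕1⊕1⊕0⊕1⊕1 = 0
p4 (pos 4,5,6,7,12,13,14,15): XOR of data positions = 1⊕0⊕1⊕0⊕0⊕1⊕1 = 0
p8 (pos 8,9,10,11,12,13,14,15): XOR of data positions = 1⊕1⊕0⊕0⊕0⊕1⊕1 = 0
Codeword: 000010101100011

000010101100011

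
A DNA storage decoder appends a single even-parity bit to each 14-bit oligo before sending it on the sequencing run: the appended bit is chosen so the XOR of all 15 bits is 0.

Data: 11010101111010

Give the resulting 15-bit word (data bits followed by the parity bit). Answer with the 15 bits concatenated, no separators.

110101011110101

XOR of the 14 data bits: 1⊕1⊕0⊕1⊕0⊕1⊕0⊕1⊕1⊕1⊕1⊕0⊕1⊕0 = 1
Parity bit = 1 (so all 15 bits XOR to 0).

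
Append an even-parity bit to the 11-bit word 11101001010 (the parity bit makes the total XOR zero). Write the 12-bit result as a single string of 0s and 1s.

111010010100

XOR of the 11 data bits: 1⊕1⊕1⊕0⊕1⊕0⊕0⊕1⊕0⊕1⊕0 = 0
Parity bit = 0 (so all 12 bits XOR to 0).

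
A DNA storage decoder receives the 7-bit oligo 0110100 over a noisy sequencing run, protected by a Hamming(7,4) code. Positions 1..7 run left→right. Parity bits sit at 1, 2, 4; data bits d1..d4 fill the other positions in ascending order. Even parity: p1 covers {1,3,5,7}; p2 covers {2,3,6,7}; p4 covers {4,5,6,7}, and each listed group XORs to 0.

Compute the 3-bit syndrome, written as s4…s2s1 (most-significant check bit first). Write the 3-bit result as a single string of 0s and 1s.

s1 (pos 1,3,5,7): 0⊕1⊕1⊕0 = 0
s2 (pos 2,3,6,7): 1⊕1⊕0⊕0 = 0
s4 (pos 4,5,6,7): 0⊕1⊕0⊕0 = 1
Syndrome s4…s1 = 100 → error at position 4.

100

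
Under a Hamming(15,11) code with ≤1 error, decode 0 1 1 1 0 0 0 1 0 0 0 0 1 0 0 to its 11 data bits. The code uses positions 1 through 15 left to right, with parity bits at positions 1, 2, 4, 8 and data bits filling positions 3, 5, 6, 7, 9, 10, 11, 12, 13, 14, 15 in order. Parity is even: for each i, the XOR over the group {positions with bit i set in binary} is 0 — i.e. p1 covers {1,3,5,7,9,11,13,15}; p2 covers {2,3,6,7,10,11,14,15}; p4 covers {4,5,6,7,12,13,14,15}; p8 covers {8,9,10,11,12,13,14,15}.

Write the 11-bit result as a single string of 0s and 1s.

10000000100

s1 (pos 1,3,5,7,9,11,13,15): 0⊕1⊕0⊕0⊕0⊕0⊕1⊕0 = 0
s2 (pos 2,3,6,7,10,11,14,15): 1⊕1⊕0⊕0⊕0⊕0⊕0⊕0 = 0
s4 (pos 4,5,6,7,12,13,14,15): 1⊕0⊕0⊕0⊕0⊕1⊕0⊕0 = 0
s8 (pos 8,9,10,11,12,13,14,15): 1⊕0⊕0⊕0⊕0⊕1⊕0⊕0 = 0
Syndrome s8…s1 = 0000 → no error.
Read data bits from positions 3,5,6,7,9,10,11,12,13,14,15: 10000000100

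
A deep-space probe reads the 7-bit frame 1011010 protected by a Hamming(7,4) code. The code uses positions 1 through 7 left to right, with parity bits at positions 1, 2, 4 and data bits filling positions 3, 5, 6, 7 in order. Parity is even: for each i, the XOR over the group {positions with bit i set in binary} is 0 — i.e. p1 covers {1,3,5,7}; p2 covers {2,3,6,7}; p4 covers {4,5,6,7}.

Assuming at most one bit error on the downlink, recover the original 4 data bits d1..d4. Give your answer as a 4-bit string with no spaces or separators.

1010

s1 (pos 1,3,5,7): 1⊕1⊕0⊕0 = 0
s2 (pos 2,3,6,7): 0⊕1⊕1⊕0 = 0
s4 (pos 4,5,6,7): 1⊕0⊕1⊕0 = 0
Syndrome s4…s1 = 000 → no error.
Read data bits from positions 3,5,6,7: 1010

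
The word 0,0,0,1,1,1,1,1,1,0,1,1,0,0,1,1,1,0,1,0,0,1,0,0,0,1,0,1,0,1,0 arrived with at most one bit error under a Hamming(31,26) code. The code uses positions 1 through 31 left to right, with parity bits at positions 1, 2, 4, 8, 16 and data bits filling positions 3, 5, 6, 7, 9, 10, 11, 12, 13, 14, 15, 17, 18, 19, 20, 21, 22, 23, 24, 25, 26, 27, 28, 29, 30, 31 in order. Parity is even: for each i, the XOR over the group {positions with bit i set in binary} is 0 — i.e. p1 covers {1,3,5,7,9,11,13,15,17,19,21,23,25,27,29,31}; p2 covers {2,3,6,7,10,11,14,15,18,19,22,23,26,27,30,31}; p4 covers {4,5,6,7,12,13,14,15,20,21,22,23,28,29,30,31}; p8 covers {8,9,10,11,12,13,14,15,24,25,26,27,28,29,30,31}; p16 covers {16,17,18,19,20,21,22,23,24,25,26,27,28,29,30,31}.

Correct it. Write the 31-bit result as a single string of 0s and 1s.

s1 (pos 1,3,5,7,9,11,13,15,17,19,21,23,25,27,29,31): 0⊕0⊕1⊕1⊕1⊕1⊕0⊕1⊕1⊕1⊕0⊕0⊕0⊕0⊕0⊕0 = 1
s2 (pos 2,3,6,7,10,11,14,15,18,19,22,23,26,27,30,31): 0⊕0⊕1⊕1⊕0⊕1⊕0⊕1⊕0⊕1⊕1⊕0⊕1⊕0⊕1⊕0 = 0
s4 (pos 4,5,6,7,12,13,14,15,20,21,22,23,28,29,30,31): 1⊕1⊕1⊕1⊕1⊕0⊕0⊕1⊕0⊕0⊕1⊕0⊕1⊕0⊕1⊕0 = 1
s8 (pos 8,9,10,11,12,13,14,15,24,25,26,27,28,29,30,31): 1⊕1⊕0⊕1⊕1⊕0⊕0⊕1⊕0⊕0⊕1⊕0⊕1⊕0⊕1⊕0 = 0
s16 (pos 16,17,18,19,20,21,22,23,24,25,26,27,28,29,30,31): 1⊕1⊕0⊕1⊕0⊕0⊕1⊕0⊕0⊕0⊕1⊕0⊕1⊕0⊕1⊕0 = 1
Syndrome s16…s1 = 10101 → error at position 21.
Flip position 21: 0001111110110011101001000101010 → 0001111110110011101011000101010

0001111110110011101011000101010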